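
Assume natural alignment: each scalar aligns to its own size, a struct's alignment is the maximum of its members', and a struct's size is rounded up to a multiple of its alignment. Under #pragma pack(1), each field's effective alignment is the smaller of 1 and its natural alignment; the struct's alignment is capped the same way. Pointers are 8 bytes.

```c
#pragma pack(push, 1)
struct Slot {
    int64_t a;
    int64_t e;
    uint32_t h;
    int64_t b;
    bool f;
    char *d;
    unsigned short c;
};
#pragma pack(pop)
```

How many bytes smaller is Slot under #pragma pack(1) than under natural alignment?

natural layout:
  @0: a [8B, align 8] → 8
  @8: e [8B, align 8] → 16
  @16: h [4B, align 4] → 20
  +4 pad (align 8)
  @24: b [8B, align 8] → 32
  @32: f [1B, align 1] → 33
  +7 pad (align 8)
  @40: d [8B, align 8] → 48
  @48: c [2B, align 2] → 50
  +6 tail pad (align 8)
  size 56, align 8
packed(1) layout:
  @0: a [8B, align 1] → 8
  @8: e [8B, align 1] → 16
  @16: h [4B, align 1] → 20
  @20: b [8B, align 1] → 28
  @28: f [1B, align 1] → 29
  @29: d [8B, align 1] → 37
  @37: c [2B, align 1] → 39
  size 39, align 1
56 − 39 = 17

17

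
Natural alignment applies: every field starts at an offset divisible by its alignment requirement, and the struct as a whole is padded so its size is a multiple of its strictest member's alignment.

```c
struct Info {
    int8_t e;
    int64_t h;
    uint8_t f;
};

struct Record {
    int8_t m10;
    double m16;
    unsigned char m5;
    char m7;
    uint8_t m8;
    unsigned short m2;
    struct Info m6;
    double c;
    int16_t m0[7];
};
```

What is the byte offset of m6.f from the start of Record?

40

Info: 0..1  e  (1B, 1-aligned); 1..8  -- padding (7B); 8..16  h  (8B, 8-aligned); 16..17  f  (1B, 1-aligned); 17..24  -- tail padding (7B); sizeof = 24, alignof = 8
0..1  m10  (1B, 1-aligned)
1..8  -- padding (7B)
8..16  m16  (8B, 8-aligned)
16..17  m5  (1B, 1-aligned)
17..18  m7  (1B, 1-aligned)
18..19  m8  (1B, 1-aligned)
19..20  -- padding (1B)
20..22  m2  (2B, 2-aligned)
22..24  -- padding (2B)
24..48  m6  (24B, 8-aligned)
within Info: f at 16
24 + 16 = 40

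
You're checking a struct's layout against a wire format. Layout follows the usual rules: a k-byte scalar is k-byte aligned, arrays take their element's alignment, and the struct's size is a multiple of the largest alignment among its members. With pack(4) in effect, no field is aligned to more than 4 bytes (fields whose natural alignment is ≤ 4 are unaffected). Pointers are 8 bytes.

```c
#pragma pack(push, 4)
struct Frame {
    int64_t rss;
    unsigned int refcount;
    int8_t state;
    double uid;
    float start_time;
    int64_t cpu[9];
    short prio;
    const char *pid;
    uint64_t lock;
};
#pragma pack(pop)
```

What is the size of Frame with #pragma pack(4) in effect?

120

@0: rss [8B, align 4] → 8
@8: refcount [4B, align 4] → 12
@12: state [1B, align 1] → 13
+3 pad (align 4)
@16: uid [8B, align 4] → 24
@24: start_time [4B, align 4] → 28
@28: cpu [72B, align 4] → 100
@100: prio [2B, align 2] → 102
+2 pad (align 4)
@104: pid [8B, align 4] → 112
@112: lock [8B, align 4] → 120
size 120, align 4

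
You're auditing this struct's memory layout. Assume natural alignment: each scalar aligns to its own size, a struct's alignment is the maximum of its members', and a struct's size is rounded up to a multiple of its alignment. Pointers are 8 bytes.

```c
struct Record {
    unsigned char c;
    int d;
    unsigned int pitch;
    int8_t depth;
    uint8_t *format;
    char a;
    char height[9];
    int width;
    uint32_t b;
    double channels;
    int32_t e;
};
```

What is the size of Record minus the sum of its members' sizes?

c at 0 (size 1, align 1) → ends 1
pad 3 to align 4 for d
d at 4 (size 4, align 4) → ends 8
pitch at 8 (size 4, align 4) → ends 12
depth at 12 (size 1, align 1) → ends 13
pad 3 to align 8 for format
format at 16 (size 8, align 8) → ends 24
a at 24 (size 1, align 1) → ends 25
height at 25 (size 9, align 1) → ends 34
pad 2 to align 4 for width
width at 36 (size 4, align 4) → ends 40
b at 40 (size 4, align 4) → ends 44
pad 4 to align 8 for channels
channels at 48 (size 8, align 8) → ends 56
e at 56 (size 4, align 4) → ends 60
tail pad 4 to reach multiple of 8
total 64 bytes, alignment 8
data bytes 48, size 64 → padding 16

16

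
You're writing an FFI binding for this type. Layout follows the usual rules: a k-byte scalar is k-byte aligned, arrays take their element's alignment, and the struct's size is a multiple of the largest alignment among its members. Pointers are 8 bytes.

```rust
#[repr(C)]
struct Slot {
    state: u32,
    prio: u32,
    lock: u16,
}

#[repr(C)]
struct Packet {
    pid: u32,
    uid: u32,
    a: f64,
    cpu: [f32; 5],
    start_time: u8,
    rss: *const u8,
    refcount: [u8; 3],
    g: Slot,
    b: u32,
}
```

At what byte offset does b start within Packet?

Slot: 0..4  state  (4B, 4-aligned); 4..8  prio  (4B, 4-aligned); 8..10  lock  (2B, 2-aligned); 10..12  -- tail padding (2B); sizeof = 12, alignof = 4
0..4  pid  (4B, 4-aligned)
4..8  uid  (4B, 4-aligned)
8..16  a  (8B, 8-aligned)
16..36  cpu  (20B, 4-aligned)
36..37  start_time  (1B, 1-aligned)
37..40  -- padding (3B)
40..48  rss  (8B, 8-aligned)
48..51  refcount  (3B, 1-aligned)
51..52  -- padding (1B)
52..64  g  (12B, 4-aligned)
64..68  b  (4B, 4-aligned)

64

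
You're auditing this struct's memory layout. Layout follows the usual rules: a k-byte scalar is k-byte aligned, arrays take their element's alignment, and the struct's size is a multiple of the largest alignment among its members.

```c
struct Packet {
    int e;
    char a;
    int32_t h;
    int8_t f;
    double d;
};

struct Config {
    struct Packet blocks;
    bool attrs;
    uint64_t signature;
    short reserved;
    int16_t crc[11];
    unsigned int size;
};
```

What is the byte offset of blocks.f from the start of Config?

12

Packet: 0..4  e  (4B, 4-aligned); 4..5  a  (1B, 1-aligned); 5..8  -- padding (3B); 8..12  h  (4B, 4-aligned); 12..13  f  (1B, 1-aligned); 13..16  -- padding (3B); 16..24  d  (8B, 8-aligned); sizeof = 24, alignof = 8
0..24  blocks  (24B, 8-aligned)
within Packet: f at 12
0 + 12 = 12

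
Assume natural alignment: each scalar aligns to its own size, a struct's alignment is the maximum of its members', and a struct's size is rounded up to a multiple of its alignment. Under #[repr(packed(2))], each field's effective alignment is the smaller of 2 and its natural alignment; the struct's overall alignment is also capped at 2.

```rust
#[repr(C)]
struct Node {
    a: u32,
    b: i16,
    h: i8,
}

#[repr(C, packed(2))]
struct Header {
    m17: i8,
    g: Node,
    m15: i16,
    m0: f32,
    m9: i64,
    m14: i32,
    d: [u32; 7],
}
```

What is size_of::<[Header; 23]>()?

Node: @0: a [4B, align 4] → 4; @4: b [2B, align 2] → 6; @6: h [1B, align 1] → 7; +1 tail pad (align 4); size 8, align 4
@0: m17 [1B, align 1] → 1
+1 pad (align 2)
@2: g [8B, align 2] → 10
@10: m15 [2B, align 2] → 12
@12: m0 [4B, align 2] → 16
@16: m9 [8B, align 2] → 24
@24: m14 [4B, align 2] → 28
@28: d [28B, align 2] → 56
size 56, align 2
array of 23: 23 × 56 = 1288

1288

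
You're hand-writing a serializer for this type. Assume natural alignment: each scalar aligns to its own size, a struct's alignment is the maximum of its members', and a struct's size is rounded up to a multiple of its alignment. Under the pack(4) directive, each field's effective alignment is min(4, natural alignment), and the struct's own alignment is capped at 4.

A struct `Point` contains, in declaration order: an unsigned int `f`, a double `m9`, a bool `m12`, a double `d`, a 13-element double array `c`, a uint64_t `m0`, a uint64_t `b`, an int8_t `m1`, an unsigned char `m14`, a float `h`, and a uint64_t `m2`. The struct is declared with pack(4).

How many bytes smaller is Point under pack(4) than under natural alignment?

8

natural layout:
  @0: f [4B, align 4] → 4
  +4 pad (align 8)
  @8: m9 [8B, align 8] → 16
  @16: m12 [1B, align 1] → 17
  +7 pad (align 8)
  @24: d [8B, align 8] → 32
  @32: c [104B, align 8] → 136
  @136: m0 [8B, align 8] → 144
  @144: b [8B, align 8] → 152
  @152: m1 [1B, align 1] → 153
  @153: m14 [1B, align 1] → 154
  +2 pad (align 4)
  @156: h [4B, align 4] → 160
  @160: m2 [8B, align 8] → 168
  size 168, align 8
packed(4) layout:
  @0: f [4B, align 4] → 4
  @4: m9 [8B, align 4] → 12
  @12: m12 [1B, align 1] → 13
  +3 pad (align 4)
  @16: d [8B, align 4] → 24
  @24: c [104B, align 4] → 128
  @128: m0 [8B, align 4] → 136
  @136: b [8B, align 4] → 144
  @144: m1 [1B, align 1] → 145
  @145: m14 [1B, align 1] → 146
  +2 pad (align 4)
  @148: h [4B, align 4] → 152
  @152: m2 [8B, align 4] → 160
  size 160, align 4
168 − 160 = 8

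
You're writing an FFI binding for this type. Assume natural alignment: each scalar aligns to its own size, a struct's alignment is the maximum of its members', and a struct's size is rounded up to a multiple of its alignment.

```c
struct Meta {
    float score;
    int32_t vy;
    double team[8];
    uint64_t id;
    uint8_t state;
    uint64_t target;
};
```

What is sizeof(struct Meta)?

96 bytes

score at 0 (size 4, align 4) → ends 4
vy at 4 (size 4, align 4) → ends 8
team at 8 (size 64, align 8) → ends 72
id at 72 (size 8, align 8) → ends 80
state at 80 (size 1, align 1) → ends 81
pad 7 to align 8 for target
target at 88 (size 8, align 8) → ends 96
total 96 bytes, alignment 8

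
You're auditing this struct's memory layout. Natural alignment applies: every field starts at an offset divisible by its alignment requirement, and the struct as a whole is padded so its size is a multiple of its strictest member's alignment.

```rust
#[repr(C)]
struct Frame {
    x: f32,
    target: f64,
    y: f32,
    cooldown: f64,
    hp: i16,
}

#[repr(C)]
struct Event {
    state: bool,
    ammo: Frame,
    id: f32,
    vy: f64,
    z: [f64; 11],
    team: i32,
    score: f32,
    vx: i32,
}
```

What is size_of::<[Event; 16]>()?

Frame: x at 0 (size 4, align 4) → ends 4; pad 4 to align 8 for target; target at 8 (size 8, align 8) → ends 16; y at 16 (size 4, align 4) → ends 20; pad 4 to align 8 for cooldown; cooldown at 24 (size 8, align 8) → ends 32; hp at 32 (size 2, align 2) → ends 34; tail pad 6 to reach multiple of 8; total 40 bytes, alignment 8
state at 0 (size 1, align 1) → ends 1
pad 7 to align 8 for ammo
ammo at 8 (size 40, align 8) → ends 48
id at 48 (size 4, align 4) → ends 52
pad 4 to align 8 for vy
vy at 56 (size 8, align 8) → ends 64
z at 64 (size 88, align 8) → ends 152
team at 152 (size 4, align 4) → ends 156
score at 156 (size 4, align 4) → ends 160
vx at 160 (size 4, align 4) → ends 164
tail pad 4 to reach multiple of 8
total 168 bytes, alignment 8
array of 16: 16 × 168 = 2688

2688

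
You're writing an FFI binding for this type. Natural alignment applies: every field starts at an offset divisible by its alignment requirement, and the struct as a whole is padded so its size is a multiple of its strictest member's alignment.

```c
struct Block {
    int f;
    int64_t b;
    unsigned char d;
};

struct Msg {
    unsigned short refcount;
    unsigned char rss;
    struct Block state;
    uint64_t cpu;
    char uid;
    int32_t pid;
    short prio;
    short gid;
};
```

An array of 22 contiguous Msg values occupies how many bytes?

1232

Block: 0..4  f  (4B, 4-aligned); 4..8  -- padding (4B); 8..16  b  (8B, 8-aligned); 16..17  d  (1B, 1-aligned); 17..24  -- tail padding (7B); sizeof = 24, alignof = 8
0..2  refcount  (2B, 2-aligned)
2..3  rss  (1B, 1-aligned)
3..8  -- padding (5B)
8..32  state  (24B, 8-aligned)
32..40  cpu  (8B, 8-aligned)
40..41  uid  (1B, 1-aligned)
41..44  -- padding (3B)
44..48  pid  (4B, 4-aligned)
48..50  prio  (2B, 2-aligned)
50..52  gid  (2B, 2-aligned)
52..56  -- tail padding (4B)
sizeof = 56, alignof = 8
array of 22: 22 × 56 = 1232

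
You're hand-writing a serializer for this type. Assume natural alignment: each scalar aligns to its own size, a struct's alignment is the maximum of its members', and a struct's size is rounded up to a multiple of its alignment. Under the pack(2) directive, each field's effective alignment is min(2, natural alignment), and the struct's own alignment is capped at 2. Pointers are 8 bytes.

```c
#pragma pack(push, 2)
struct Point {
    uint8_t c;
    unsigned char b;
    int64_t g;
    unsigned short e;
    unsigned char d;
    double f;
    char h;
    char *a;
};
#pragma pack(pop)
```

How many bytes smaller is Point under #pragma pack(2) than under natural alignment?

natural layout:
  @0: c [1B, align 1] → 1
  @1: b [1B, align 1] → 2
  +6 pad (align 8)
  @8: g [8B, align 8] → 16
  @16: e [2B, align 2] → 18
  @18: d [1B, align 1] → 19
  +5 pad (align 8)
  @24: f [8B, align 8] → 32
  @32: h [1B, align 1] → 33
  +7 pad (align 8)
  @40: a [8B, align 8] → 48
  size 48, align 8
packed(2) layout:
  @0: c [1B, align 1] → 1
  @1: b [1B, align 1] → 2
  @2: g [8B, align 2] → 10
  @10: e [2B, align 2] → 12
  @12: d [1B, align 1] → 13
  +1 pad (align 2)
  @14: f [8B, align 2] → 22
  @22: h [1B, align 1] → 23
  +1 pad (align 2)
  @24: a [8B, align 2] → 32
  size 32, align 2
48 − 32 = 16

16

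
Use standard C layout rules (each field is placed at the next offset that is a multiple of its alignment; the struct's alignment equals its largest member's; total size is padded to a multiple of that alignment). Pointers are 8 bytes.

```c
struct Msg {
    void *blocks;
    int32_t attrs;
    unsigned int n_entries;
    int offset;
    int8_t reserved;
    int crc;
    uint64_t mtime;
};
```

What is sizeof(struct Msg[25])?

blocks at 0 (size 8, align 8) → ends 8
attrs at 8 (size 4, align 4) → ends 12
n_entries at 12 (size 4, align 4) → ends 16
offset at 16 (size 4, align 4) → ends 20
reserved at 20 (size 1, align 1) → ends 21
pad 3 to align 4 for crc
crc at 24 (size 4, align 4) → ends 28
pad 4 to align 8 for mtime
mtime at 32 (size 8, align 8) → ends 40
total 40 bytes, alignment 8
array of 25: 25 × 40 = 1000

1000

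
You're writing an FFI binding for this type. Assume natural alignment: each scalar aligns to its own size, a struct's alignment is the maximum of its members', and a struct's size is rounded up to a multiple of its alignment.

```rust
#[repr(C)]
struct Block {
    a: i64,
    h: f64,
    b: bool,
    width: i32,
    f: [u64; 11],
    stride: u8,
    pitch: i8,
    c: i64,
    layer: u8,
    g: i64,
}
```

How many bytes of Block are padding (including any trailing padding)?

16

0..8  a  (8B, 8-aligned)
8..16  h  (8B, 8-aligned)
16..17  b  (1B, 1-aligned)
17..20  -- padding (3B)
20..24  width  (4B, 4-aligned)
24..112  f  (88B, 8-aligned)
112..113  stride  (1B, 1-aligned)
113..114  pitch  (1B, 1-aligned)
114..120  -- padding (6B)
120..128  c  (8B, 8-aligned)
128..129  layer  (1B, 1-aligned)
129..136  -- padding (7B)
136..144  g  (8B, 8-aligned)
sizeof = 144, alignof = 8
data bytes 128, size 144 → padding 16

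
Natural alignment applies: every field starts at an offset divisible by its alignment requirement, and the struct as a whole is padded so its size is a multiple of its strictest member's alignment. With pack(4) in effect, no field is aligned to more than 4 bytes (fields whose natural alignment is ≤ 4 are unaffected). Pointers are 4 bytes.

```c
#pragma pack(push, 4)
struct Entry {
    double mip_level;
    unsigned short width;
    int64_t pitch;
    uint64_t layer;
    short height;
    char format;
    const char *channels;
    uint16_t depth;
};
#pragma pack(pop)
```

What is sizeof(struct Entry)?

40

mip_level at 0 (size 8, align 4) → ends 8
width at 8 (size 2, align 2) → ends 10
pad 2 to align 4 for pitch
pitch at 12 (size 8, align 4) → ends 20
layer at 20 (size 8, align 4) → ends 28
height at 28 (size 2, align 2) → ends 30
format at 30 (size 1, align 1) → ends 31
pad 1 to align 4 for channels
channels at 32 (size 4, align 4) → ends 36
depth at 36 (size 2, align 2) → ends 38
tail pad 2 to reach multiple of 4
total 40 bytes, alignment 4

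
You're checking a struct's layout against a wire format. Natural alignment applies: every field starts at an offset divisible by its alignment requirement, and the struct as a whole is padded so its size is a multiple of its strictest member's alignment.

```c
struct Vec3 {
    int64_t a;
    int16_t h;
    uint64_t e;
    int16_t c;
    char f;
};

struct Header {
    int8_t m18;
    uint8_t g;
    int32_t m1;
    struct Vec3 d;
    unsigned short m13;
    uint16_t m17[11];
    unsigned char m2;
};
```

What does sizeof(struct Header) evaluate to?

Vec3: @0: a [8B, align 8] → 8; @8: h [2B, align 2] → 10; +6 pad (align 8); @16: e [8B, align 8] → 24; @24: c [2B, align 2] → 26; @26: f [1B, align 1] → 27; +5 tail pad (align 8); size 32, align 8
@0: m18 [1B, align 1] → 1
@1: g [1B, align 1] → 2
+2 pad (align 4)
@4: m1 [4B, align 4] → 8
@8: d [32B, align 8] → 40
@40: m13 [2B, align 2] → 42
@42: m17 [22B, align 2] → 64
@64: m2 [1B, align 1] → 65
+7 tail pad (align 8)
size 72, align 8

72 bytes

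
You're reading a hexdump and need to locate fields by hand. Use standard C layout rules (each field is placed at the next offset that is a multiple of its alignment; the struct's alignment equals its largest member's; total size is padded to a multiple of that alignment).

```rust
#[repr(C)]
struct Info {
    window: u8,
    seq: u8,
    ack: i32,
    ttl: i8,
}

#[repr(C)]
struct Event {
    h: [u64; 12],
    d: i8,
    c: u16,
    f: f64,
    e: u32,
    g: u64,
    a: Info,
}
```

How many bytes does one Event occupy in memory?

144

Info: window at 0 (size 1, align 1) → ends 1; seq at 1 (size 1, align 1) → ends 2; pad 2 to align 4 for ack; ack at 4 (size 4, align 4) → ends 8; ttl at 8 (size 1, align 1) → ends 9; tail pad 3 to reach multiple of 4; total 12 bytes, alignment 4
h at 0 (size 96, align 8) → ends 96
d at 96 (size 1, align 1) → ends 97
pad 1 to align 2 for c
c at 98 (size 2, align 2) → ends 100
pad 4 to align 8 for f
f at 104 (size 8, align 8) → ends 112
e at 112 (size 4, align 4) → ends 116
pad 4 to align 8 for g
g at 120 (size 8, align 8) → ends 128
a at 128 (size 12, align 4) → ends 140
tail pad 4 to reach multiple of 8
total 144 bytes, alignment 8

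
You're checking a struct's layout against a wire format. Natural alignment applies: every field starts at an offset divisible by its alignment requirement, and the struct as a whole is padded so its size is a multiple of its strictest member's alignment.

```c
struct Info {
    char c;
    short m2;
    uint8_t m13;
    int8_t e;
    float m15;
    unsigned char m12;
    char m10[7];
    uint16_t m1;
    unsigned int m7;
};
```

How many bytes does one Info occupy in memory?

28 bytes

c at 0 (size 1, align 1) → ends 1
pad 1 to align 2 for m2
m2 at 2 (size 2, align 2) → ends 4
m13 at 4 (size 1, align 1) → ends 5
e at 5 (size 1, align 1) → ends 6
pad 2 to align 4 for m15
m15 at 8 (size 4, align 4) → ends 12
m12 at 12 (size 1, align 1) → ends 13
m10 at 13 (size 7, align 1) → ends 20
m1 at 20 (size 2, align 2) → ends 22
pad 2 to align 4 for m7
m7 at 24 (size 4, align 4) → ends 28
total 28 bytes, alignment 4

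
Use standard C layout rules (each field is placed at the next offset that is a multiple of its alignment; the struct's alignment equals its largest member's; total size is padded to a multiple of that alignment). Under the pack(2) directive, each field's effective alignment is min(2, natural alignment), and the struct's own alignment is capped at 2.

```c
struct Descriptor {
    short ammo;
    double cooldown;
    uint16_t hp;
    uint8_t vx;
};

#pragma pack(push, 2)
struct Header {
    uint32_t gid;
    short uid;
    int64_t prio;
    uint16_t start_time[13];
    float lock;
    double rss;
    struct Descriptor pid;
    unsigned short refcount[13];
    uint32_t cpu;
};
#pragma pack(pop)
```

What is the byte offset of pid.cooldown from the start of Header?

60

Descriptor: ammo at 0 (size 2, align 2) → ends 2; pad 6 to align 8 for cooldown; cooldown at 8 (size 8, align 8) → ends 16; hp at 16 (size 2, align 2) → ends 18; vx at 18 (size 1, align 1) → ends 19; tail pad 5 to reach multiple of 8; total 24 bytes, alignment 8
gid at 0 (size 4, align 2) → ends 4
uid at 4 (size 2, align 2) → ends 6
prio at 6 (size 8, align 2) → ends 14
start_time at 14 (size 26, align 2) → ends 40
lock at 40 (size 4, align 2) → ends 44
rss at 44 (size 8, align 2) → ends 52
pid at 52 (size 24, align 2) → ends 76
within Descriptor: cooldown at 8
52 + 8 = 60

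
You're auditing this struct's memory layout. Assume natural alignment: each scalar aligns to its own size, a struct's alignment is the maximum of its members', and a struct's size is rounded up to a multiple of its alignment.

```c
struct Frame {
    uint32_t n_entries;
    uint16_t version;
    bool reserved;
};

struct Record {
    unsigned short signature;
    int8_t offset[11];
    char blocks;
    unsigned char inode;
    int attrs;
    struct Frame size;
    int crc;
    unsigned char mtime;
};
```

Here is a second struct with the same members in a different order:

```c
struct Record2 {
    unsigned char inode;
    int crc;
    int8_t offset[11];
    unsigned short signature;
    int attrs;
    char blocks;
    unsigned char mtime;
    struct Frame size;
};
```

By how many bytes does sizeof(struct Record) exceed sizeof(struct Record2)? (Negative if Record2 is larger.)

-4

Frame: n_entries at 0 (size 4, align 4) → ends 4; version at 4 (size 2, align 2) → ends 6; reserved at 6 (size 1, align 1) → ends 7; tail pad 1 to reach multiple of 4; total 8 bytes, alignment 4
signature at 0 (size 2, align 2) → ends 2
offset at 2 (size 11, align 1) → ends 13
blocks at 13 (size 1, align 1) → ends 14
inode at 14 (size 1, align 1) → ends 15
pad 1 to align 4 for attrs
attrs at 16 (size 4, align 4) → ends 20
size at 20 (size 8, align 4) → ends 28
crc at 28 (size 4, align 4) → ends 32
mtime at 32 (size 1, align 1) → ends 33
tail pad 3 to reach multiple of 4
total 36 bytes, alignment 4
— Record2 —
inode at 0 (size 1, align 1) → ends 1
pad 3 to align 4 for crc
crc at 4 (size 4, align 4) → ends 8
offset at 8 (size 11, align 1) → ends 19
pad 1 to align 2 for signature
signature at 20 (size 2, align 2) → ends 22
pad 2 to align 4 for attrs
attrs at 24 (size 4, align 4) → ends 28
blocks at 28 (size 1, align 1) → ends 29
mtime at 29 (size 1, align 1) → ends 30
pad 2 to align 4 for size
size at 32 (size 8, align 4) → ends 40
total 40 bytes, alignment 4
36 − 40 = -4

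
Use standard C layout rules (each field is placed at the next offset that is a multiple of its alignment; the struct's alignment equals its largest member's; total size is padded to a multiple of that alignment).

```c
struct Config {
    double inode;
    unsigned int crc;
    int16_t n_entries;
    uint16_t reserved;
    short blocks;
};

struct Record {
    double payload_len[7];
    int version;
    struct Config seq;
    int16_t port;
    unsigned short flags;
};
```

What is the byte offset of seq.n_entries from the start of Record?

76

Config: inode at 0 (size 8, align 8) → ends 8; crc at 8 (size 4, align 4) → ends 12; n_entries at 12 (size 2, align 2) → ends 14; reserved at 14 (size 2, align 2) → ends 16; blocks at 16 (size 2, align 2) → ends 18; tail pad 6 to reach multiple of 8; total 24 bytes, alignment 8
payload_len at 0 (size 56, align 8) → ends 56
version at 56 (size 4, align 4) → ends 60
pad 4 to align 8 for seq
seq at 64 (size 24, align 8) → ends 88
within Config: n_entries at 12
64 + 12 = 76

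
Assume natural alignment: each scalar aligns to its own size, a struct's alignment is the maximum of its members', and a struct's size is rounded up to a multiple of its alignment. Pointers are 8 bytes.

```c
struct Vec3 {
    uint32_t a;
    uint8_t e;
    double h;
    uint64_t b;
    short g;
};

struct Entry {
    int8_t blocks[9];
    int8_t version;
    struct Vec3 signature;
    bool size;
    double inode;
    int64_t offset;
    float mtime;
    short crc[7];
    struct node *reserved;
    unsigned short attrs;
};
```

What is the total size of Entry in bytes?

Vec3: a at 0 (size 4, align 4) → ends 4; e at 4 (size 1, align 1) → ends 5; pad 3 to align 8 for h; h at 8 (size 8, align 8) → ends 16; b at 16 (size 8, align 8) → ends 24; g at 24 (size 2, align 2) → ends 26; tail pad 6 to reach multiple of 8; total 32 bytes, alignment 8
blocks at 0 (size 9, align 1) → ends 9
version at 9 (size 1, align 1) → ends 10
pad 6 to align 8 for signature
signature at 16 (size 32, align 8) → ends 48
size at 48 (size 1, align 1) → ends 49
pad 7 to align 8 for inode
inode at 56 (size 8, align 8) → ends 64
offset at 64 (size 8, align 8) → ends 72
mtime at 72 (size 4, align 4) → ends 76
crc at 76 (size 14, align 2) → ends 90
pad 6 to align 8 for reserved
reserved at 96 (size 8, align 8) → ends 104
attrs at 104 (size 2, align 2) → ends 106
tail pad 6 to reach multiple of 8
total 112 bytes, alignment 8

112 bytes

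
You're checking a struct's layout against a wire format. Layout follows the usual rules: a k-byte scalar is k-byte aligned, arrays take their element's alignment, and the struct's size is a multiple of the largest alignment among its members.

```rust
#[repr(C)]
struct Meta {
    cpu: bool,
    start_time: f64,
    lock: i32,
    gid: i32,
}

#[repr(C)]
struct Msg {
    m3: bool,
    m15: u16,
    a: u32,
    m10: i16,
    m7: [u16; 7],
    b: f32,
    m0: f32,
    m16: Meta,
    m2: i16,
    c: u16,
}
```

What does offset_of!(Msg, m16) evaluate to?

32

Meta: @0: cpu [1B, align 1] → 1; +7 pad (align 8); @8: start_time [8B, align 8] → 16; @16: lock [4B, align 4] → 20; @20: gid [4B, align 4] → 24; size 24, align 8
@0: m3 [1B, align 1] → 1
+1 pad (align 2)
@2: m15 [2B, align 2] → 4
@4: a [4B, align 4] → 8
@8: m10 [2B, align 2] → 10
@10: m7 [14B, align 2] → 24
@24: b [4B, align 4] → 28
@28: m0 [4B, align 4] → 32
@32: m16 [24B, align 8] → 56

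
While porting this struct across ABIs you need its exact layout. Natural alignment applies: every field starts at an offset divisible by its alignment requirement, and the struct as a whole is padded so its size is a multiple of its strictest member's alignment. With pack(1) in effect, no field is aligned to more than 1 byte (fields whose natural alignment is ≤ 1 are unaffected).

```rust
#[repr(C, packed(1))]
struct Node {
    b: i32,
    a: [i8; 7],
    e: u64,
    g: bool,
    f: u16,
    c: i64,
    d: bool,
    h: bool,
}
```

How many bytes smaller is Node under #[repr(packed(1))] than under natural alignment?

natural layout:
  @0: b [4B, align 4] → 4
  @4: a [7B, align 1] → 11
  +5 pad (align 8)
  @16: e [8B, align 8] → 24
  @24: g [1B, align 1] → 25
  +1 pad (align 2)
  @26: f [2B, align 2] → 28
  +4 pad (align 8)
  @32: c [8B, align 8] → 40
  @40: d [1B, align 1] → 41
  @41: h [1B, align 1] → 42
  +6 tail pad (align 8)
  size 48, align 8
packed(1) layout:
  @0: b [4B, align 1] → 4
  @4: a [7B, align 1] → 11
  @11: e [8B, align 1] → 19
  @19: g [1B, align 1] → 20
  @20: f [2B, align 1] → 22
  @22: c [8B, align 1] → 30
  @30: d [1B, align 1] → 31
  @31: h [1B, align 1] → 32
  size 32, align 1
48 − 32 = 16

16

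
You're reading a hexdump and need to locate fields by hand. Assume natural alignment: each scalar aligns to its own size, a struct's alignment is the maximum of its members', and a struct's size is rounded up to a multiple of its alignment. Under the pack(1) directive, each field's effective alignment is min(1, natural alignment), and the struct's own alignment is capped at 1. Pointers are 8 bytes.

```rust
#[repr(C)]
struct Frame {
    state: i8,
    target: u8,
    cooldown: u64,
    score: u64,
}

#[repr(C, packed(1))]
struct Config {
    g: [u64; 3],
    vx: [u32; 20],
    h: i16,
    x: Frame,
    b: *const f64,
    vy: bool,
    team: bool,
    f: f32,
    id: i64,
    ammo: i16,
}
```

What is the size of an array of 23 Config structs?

Frame: 0..1  state  (1B, 1-aligned); 1..2  target  (1B, 1-aligned); 2..8  -- padding (6B); 8..16  cooldown  (8B, 8-aligned); 16..24  score  (8B, 8-aligned); sizeof = 24, alignof = 8
0..24  g  (24B, 1-aligned)
24..104  vx  (80B, 1-aligned)
104..106  h  (2B, 1-aligned)
106..130  x  (24B, 1-aligned)
130..138  b  (8B, 1-aligned)
138..139  vy  (1B, 1-aligned)
139..140  team  (1B, 1-aligned)
140..144  f  (4B, 1-aligned)
144..152  id  (8B, 1-aligned)
152..154  ammo  (2B, 1-aligned)
sizeof = 154, alignof = 1
array of 23: 23 × 154 = 3542

3542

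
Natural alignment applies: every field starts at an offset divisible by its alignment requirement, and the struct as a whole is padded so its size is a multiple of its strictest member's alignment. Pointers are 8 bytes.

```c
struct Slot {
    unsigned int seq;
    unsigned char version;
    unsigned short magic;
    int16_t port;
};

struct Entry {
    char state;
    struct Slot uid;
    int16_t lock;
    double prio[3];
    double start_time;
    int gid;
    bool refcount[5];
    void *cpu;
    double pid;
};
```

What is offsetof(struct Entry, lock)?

16

Slot: @0: seq [4B, align 4] → 4; @4: version [1B, align 1] → 5; +1 pad (align 2); @6: magic [2B, align 2] → 8; @8: port [2B, align 2] → 10; +2 tail pad (align 4); size 12, align 4
@0: state [1B, align 1] → 1
+3 pad (align 4)
@4: uid [12B, align 4] → 16
@16: lock [2B, align 2] → 18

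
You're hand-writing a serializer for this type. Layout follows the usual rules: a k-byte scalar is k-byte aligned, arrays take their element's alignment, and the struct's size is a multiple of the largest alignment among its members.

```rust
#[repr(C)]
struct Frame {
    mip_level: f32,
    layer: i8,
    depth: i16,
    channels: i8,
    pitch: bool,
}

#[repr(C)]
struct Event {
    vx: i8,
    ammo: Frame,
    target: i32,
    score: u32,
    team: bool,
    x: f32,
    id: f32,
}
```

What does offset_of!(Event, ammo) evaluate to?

4

Frame: @0: mip_level [4B, align 4] → 4; @4: layer [1B, align 1] → 5; +1 pad (align 2); @6: depth [2B, align 2] → 8; @8: channels [1B, align 1] → 9; @9: pitch [1B, align 1] → 10; +2 tail pad (align 4); size 12, align 4
@0: vx [1B, align 1] → 1
+3 pad (align 4)
@4: ammo [12B, align 4] → 16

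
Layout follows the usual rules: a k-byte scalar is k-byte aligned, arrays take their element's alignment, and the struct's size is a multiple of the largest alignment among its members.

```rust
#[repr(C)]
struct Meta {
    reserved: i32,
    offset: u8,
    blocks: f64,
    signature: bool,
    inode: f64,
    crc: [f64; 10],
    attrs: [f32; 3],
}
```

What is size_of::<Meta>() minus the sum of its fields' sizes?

14

@0: reserved [4B, align 4] → 4
@4: offset [1B, align 1] → 5
+3 pad (align 8)
@8: blocks [8B, align 8] → 16
@16: signature [1B, align 1] → 17
+7 pad (align 8)
@24: inode [8B, align 8] → 32
@32: crc [80B, align 8] → 112
@112: attrs [12B, align 4] → 124
+4 tail pad (align 8)
size 128, align 8
data bytes 114, size 128 → padding 14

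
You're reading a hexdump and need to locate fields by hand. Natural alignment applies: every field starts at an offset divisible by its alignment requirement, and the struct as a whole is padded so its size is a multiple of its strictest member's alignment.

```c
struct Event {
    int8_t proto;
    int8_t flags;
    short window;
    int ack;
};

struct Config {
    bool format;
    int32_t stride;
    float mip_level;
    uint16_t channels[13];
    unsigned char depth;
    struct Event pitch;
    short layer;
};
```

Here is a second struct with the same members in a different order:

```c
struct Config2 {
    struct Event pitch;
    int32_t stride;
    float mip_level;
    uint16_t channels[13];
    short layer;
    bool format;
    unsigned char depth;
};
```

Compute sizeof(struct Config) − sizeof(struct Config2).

4

Event: 0..1  proto  (1B, 1-aligned); 1..2  flags  (1B, 1-aligned); 2..4  window  (2B, 2-aligned); 4..8  ack  (4B, 4-aligned); sizeof = 8, alignof = 4
0..1  format  (1B, 1-aligned)
1..4  -- padding (3B)
4..8  stride  (4B, 4-aligned)
8..12  mip_level  (4B, 4-aligned)
12..38  channels  (26B, 2-aligned)
38..39  depth  (1B, 1-aligned)
39..40  -- padding (1B)
40..48  pitch  (8B, 4-aligned)
48..50  layer  (2B, 2-aligned)
50..52  -- tail padding (2B)
sizeof = 52, alignof = 4
— Config2 —
0..8  pitch  (8B, 4-aligned)
8..12  stride  (4B, 4-aligned)
12..16  mip_level  (4B, 4-aligned)
16..42  channels  (26B, 2-aligned)
42..44  layer  (2B, 2-aligned)
44..45  format  (1B, 1-aligned)
45..46  depth  (1B, 1-aligned)
46..48  -- tail padding (2B)
sizeof = 48, alignof = 4
52 − 48 = 4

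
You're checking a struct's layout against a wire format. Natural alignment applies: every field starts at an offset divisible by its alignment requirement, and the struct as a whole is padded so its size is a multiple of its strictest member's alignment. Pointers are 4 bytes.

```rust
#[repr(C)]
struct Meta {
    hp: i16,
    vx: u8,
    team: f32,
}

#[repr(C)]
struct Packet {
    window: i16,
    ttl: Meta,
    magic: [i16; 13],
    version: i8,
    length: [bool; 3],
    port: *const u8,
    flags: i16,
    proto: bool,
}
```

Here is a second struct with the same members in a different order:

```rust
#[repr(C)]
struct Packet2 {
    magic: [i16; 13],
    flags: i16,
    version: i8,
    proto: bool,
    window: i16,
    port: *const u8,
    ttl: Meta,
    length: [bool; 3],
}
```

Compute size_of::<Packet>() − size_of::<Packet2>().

Meta: hp at 0 (size 2, align 2) → ends 2; vx at 2 (size 1, align 1) → ends 3; pad 1 to align 4 for team; team at 4 (size 4, align 4) → ends 8; total 8 bytes, alignment 4
window at 0 (size 2, align 2) → ends 2
pad 2 to align 4 for ttl
ttl at 4 (size 8, align 4) → ends 12
magic at 12 (size 26, align 2) → ends 38
version at 38 (size 1, align 1) → ends 39
length at 39 (size 3, align 1) → ends 42
pad 2 to align 4 for port
port at 44 (size 4, align 4) → ends 48
flags at 48 (size 2, align 2) → ends 50
proto at 50 (size 1, align 1) → ends 51
tail pad 1 to reach multiple of 4
total 52 bytes, alignment 4
— Packet2 —
magic at 0 (size 26, align 2) → ends 26
flags at 26 (size 2, align 2) → ends 28
version at 28 (size 1, align 1) → ends 29
proto at 29 (size 1, align 1) → ends 30
window at 30 (size 2, align 2) → ends 32
port at 32 (size 4, align 4) → ends 36
ttl at 36 (size 8, align 4) → ends 44
length at 44 (size 3, align 1) → ends 47
tail pad 1 to reach multiple of 4
total 48 bytes, alignment 4
52 − 48 = 4

4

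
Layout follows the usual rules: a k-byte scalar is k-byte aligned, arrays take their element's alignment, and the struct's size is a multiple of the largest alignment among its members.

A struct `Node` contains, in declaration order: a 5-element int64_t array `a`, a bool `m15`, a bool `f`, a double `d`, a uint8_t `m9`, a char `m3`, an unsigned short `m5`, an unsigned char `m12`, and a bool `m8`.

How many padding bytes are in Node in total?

a at 0 (size 40, align 8) → ends 40
m15 at 40 (size 1, align 1) → ends 41
f at 41 (size 1, align 1) → ends 42
pad 6 to align 8 for d
d at 48 (size 8, align 8) → ends 56
m9 at 56 (size 1, align 1) → ends 57
m3 at 57 (size 1, align 1) → ends 58
m5 at 58 (size 2, align 2) → ends 60
m12 at 60 (size 1, align 1) → ends 61
m8 at 61 (size 1, align 1) → ends 62
tail pad 2 to reach multiple of 8
total 64 bytes, alignment 8
data bytes 56, size 64 → padding 8

8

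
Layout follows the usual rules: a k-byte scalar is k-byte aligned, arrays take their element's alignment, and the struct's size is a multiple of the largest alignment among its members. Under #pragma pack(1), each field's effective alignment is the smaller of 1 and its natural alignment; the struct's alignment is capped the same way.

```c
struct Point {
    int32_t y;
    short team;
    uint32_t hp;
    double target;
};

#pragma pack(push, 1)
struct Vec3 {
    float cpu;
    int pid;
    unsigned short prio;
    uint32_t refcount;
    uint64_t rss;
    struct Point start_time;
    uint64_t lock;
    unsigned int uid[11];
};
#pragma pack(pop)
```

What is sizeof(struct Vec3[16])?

1568

Point: @0: y [4B, align 4] → 4; @4: team [2B, align 2] → 6; +2 pad (align 4); @8: hp [4B, align 4] → 12; +4 pad (align 8); @16: target [8B, align 8] → 24; size 24, align 8
@0: cpu [4B, align 1] → 4
@4: pid [4B, align 1] → 8
@8: prio [2B, align 1] → 10
@10: refcount [4B, align 1] → 14
@14: rss [8B, align 1] → 22
@22: start_time [24B, align 1] → 46
@46: lock [8B, align 1] → 54
@54: uid [44B, align 1] → 98
size 98, align 1
array of 16: 16 × 98 = 1568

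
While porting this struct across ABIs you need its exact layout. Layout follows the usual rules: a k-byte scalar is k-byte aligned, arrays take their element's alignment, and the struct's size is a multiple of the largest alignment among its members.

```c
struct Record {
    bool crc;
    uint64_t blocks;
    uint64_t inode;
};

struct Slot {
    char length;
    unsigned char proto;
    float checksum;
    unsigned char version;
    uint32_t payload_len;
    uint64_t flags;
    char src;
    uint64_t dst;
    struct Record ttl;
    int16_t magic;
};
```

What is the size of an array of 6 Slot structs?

432

Record: crc at 0 (size 1, align 1) → ends 1; pad 7 to align 8 for blocks; blocks at 8 (size 8, align 8) → ends 16; inode at 16 (size 8, align 8) → ends 24; total 24 bytes, alignment 8
length at 0 (size 1, align 1) → ends 1
proto at 1 (size 1, align 1) → ends 2
pad 2 to align 4 for checksum
checksum at 4 (size 4, align 4) → ends 8
version at 8 (size 1, align 1) → ends 9
pad 3 to align 4 for payload_len
payload_len at 12 (size 4, align 4) → ends 16
flags at 16 (size 8, align 8) → ends 24
src at 24 (size 1, align 1) → ends 25
pad 7 to align 8 for dst
dst at 32 (size 8, align 8) → ends 40
ttl at 40 (size 24, align 8) → ends 64
magic at 64 (size 2, align 2) → ends 66
tail pad 6 to reach multiple of 8
total 72 bytes, alignment 8
array of 6: 6 × 72 = 432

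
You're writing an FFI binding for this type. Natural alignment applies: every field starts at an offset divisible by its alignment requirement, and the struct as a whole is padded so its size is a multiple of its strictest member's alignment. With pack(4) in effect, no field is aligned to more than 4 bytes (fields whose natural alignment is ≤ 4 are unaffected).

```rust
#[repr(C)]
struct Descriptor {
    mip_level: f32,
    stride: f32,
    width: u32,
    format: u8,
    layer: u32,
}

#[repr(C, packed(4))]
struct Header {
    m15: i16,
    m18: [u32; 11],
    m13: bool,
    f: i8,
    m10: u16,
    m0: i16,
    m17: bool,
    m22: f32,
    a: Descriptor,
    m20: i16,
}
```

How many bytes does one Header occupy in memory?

84

Descriptor: 0..4  mip_level  (4B, 4-aligned); 4..8  stride  (4B, 4-aligned); 8..12  width  (4B, 4-aligned); 12..13  format  (1B, 1-aligned); 13..16  -- padding (3B); 16..20  layer  (4B, 4-aligned); sizeof = 20, alignof = 4
0..2  m15  (2B, 2-aligned)
2..4  -- padding (2B)
4..48  m18  (44B, 4-aligned)
48..49  m13  (1B, 1-aligned)
49..50  f  (1B, 1-aligned)
50..52  m10  (2B, 2-aligned)
52..54  m0  (2B, 2-aligned)
54..55  m17  (1B, 1-aligned)
55..56  -- padding (1B)
56..60  m22  (4B, 4-aligned)
60..80  a  (20B, 4-aligned)
80..82  m20  (2B, 2-aligned)
82..84  -- tail padding (2B)
sizeof = 84, alignof = 4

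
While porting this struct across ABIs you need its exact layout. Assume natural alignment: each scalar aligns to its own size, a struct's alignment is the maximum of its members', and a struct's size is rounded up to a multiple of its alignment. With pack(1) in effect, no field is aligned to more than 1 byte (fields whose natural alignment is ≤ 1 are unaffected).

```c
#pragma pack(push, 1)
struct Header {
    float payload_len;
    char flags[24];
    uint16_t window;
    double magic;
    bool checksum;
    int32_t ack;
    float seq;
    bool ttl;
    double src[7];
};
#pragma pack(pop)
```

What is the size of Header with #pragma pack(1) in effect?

0..4  payload_len  (4B, 1-aligned)
4..28  flags  (24B, 1-aligned)
28..30  window  (2B, 1-aligned)
30..38  magic  (8B, 1-aligned)
38..39  checksum  (1B, 1-aligned)
39..43  ack  (4B, 1-aligned)
43..47  seq  (4B, 1-aligned)
47..48  ttl  (1B, 1-aligned)
48..104  src  (56B, 1-aligned)
sizeof = 104, alignof = 1

104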